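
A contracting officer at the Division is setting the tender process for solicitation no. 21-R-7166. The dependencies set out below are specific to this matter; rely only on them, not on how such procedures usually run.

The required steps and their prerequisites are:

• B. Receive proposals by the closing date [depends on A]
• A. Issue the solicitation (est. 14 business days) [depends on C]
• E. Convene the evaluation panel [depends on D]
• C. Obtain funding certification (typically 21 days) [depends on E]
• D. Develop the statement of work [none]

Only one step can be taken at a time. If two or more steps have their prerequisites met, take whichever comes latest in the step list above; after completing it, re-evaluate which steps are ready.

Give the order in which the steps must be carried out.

D E C A B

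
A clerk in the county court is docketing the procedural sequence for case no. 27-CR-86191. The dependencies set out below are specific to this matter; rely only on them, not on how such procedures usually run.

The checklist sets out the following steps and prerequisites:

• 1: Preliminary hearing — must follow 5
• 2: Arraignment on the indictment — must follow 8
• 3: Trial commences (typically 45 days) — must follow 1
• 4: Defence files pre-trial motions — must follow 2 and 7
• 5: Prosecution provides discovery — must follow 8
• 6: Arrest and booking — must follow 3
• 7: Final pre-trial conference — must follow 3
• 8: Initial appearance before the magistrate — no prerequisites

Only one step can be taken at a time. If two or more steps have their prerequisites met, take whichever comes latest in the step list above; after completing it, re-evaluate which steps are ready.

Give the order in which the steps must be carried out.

8 is the only step with nothing outstanding, so it goes first.
5 and 2 are both available; 5 is listed later → 5.
Now 2 and 1 have their prerequisites met. 2 is listed later, so 2 next.
1 is the only step now ready → 1.
3 needed 1, now all done → 3.
Now 7 and 6 have their prerequisites met. 7 is listed later, so 7 next.
6 and 4 are both available; 6 is listed later → 6.
Next only 4 has its prerequisites met → 4.

8, 5, 2, 1, 3, 7, 6, 4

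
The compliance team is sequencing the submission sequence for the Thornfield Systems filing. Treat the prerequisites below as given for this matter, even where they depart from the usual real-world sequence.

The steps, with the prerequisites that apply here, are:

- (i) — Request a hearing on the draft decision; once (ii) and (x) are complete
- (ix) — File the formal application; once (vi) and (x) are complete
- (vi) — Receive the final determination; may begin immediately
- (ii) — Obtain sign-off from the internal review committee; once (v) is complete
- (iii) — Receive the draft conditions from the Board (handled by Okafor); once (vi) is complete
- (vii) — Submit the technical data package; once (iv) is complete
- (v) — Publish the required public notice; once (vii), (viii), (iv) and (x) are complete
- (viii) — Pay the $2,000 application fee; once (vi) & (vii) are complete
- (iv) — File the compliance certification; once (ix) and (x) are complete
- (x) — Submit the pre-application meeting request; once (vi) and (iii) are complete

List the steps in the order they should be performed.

(vi), (iii), (x), (ix), (iv), (vii), (viii), (v), (ii), (i)

(vi) is the only step with nothing outstanding, so it goes first.
(iii) needed (vi), now all done → (iii).
(x) needed (vi) and (iii), now all done → (x).
(ix) is the only step now ready → (ix).
Next only (iv) has its prerequisites met → (iv).
Next only (vii) has its prerequisites met → (vii).
(viii) needed (vi) and (vii), now all done → (viii).
(v) needed (vii), (viii), (iv) and (x), now all done → (v).
That leaves (ii) as the only ready step → (ii).
(i) needed (ii) and (x), now all done → (i).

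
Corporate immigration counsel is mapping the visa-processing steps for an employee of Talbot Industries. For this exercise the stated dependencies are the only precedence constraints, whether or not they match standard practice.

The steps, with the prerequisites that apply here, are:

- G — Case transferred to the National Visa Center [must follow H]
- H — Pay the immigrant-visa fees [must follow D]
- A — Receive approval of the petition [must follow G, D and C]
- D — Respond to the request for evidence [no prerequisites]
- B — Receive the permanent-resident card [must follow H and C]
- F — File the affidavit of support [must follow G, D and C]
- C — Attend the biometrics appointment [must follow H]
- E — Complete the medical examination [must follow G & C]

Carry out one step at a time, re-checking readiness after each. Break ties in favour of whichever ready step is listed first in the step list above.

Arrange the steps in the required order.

D → H → G → C → A → B → F → E

D has no prerequisites → D first.
H is the only step now ready → H.
Now G and C have their prerequisites met. G is listed earlier, so G next.
C is the only step now ready → C.
Ready: A, B, F and E. A is listed earlier → A.
Ready: B, F and E. B is listed earlier → B.
Now F and E have their prerequisites met. F is listed earlier, so F next.
Next only E has its prerequisites met → E.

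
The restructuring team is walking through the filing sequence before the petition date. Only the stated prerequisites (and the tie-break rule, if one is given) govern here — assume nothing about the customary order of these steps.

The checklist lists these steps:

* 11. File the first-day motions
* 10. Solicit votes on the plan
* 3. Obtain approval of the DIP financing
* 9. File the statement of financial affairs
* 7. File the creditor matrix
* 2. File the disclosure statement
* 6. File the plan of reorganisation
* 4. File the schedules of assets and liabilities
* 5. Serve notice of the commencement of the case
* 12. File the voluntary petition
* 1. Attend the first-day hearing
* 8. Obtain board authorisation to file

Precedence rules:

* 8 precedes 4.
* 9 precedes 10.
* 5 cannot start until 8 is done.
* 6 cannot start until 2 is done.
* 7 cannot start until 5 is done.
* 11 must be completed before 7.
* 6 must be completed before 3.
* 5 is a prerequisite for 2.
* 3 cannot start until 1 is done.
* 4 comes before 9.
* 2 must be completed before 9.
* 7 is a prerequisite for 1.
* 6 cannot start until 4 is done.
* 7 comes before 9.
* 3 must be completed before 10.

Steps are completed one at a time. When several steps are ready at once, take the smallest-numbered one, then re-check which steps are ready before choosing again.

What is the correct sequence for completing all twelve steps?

8 → 4 → 5 → 2 → 6 → 11 → 7 → 1 → 3 → 9 → 10 → 12

8, 11 and 12 have no prerequisites; 8 has the earlier label, so 8 is first.
4 and 5 now also ready, so the ready set is {4, 5, 11, 12}; 4 has the earlier label → 4.
Ready: 5, 11 and 12. 5 has the earlier label → 5.
2 now also ready, so the ready set is {2, 11, 12}; 2 has the earlier label → 2.
6, 11 and 12 are all available; 6 has the earlier label → 6.
Now 11 and 12 have their prerequisites met. 11 has the earlier label, so 11 next.
Now 7 and 12 have their prerequisites met. 7 has the earlier label, so 7 next.
Now 1, 9 and 12 have their prerequisites met. 1 has the earlier label, so 1 next.
3, 9 and 12 are all available; 3 has the earlier label → 3.
9 and 12 are both available; 9 has the earlier label → 9.
10 now also ready, so the ready set is {10, 12}; 10 has the earlier label → 10.
Next only 12 has its prerequisites met → 12.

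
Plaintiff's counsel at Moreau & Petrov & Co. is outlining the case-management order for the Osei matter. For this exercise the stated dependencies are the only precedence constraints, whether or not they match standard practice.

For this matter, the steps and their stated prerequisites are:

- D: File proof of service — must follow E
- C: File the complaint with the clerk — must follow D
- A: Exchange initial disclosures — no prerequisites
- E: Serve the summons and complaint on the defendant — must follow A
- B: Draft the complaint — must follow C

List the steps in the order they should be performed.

A → E → D → C → B

A is the only step with nothing outstanding, so it goes first.
E needed A, now all done → E.
D needed E, now all done → D.
C needed D, now all done → C.
B needed C, now all done → B.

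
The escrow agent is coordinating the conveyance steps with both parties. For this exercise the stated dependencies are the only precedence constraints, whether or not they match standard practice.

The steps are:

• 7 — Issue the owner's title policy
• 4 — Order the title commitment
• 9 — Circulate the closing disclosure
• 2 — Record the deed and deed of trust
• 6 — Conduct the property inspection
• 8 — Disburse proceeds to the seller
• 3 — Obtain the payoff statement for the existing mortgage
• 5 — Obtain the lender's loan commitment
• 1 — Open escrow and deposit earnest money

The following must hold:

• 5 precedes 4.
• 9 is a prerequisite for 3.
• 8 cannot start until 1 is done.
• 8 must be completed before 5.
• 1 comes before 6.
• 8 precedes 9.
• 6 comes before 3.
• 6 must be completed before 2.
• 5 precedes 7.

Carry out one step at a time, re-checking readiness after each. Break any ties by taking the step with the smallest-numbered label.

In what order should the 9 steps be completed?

Only 1 has no prerequisites, so it is first.
Ready: 6 and 8. 6 has the earlier label → 6.
2 now also ready, so the ready set is {2, 8}; 2 has the earlier label → 2.
That leaves 8 as the only ready step → 8.
Now 5 and 9 have their prerequisites met. 5 has the earlier label, so 5 next.
Ready: 4, 7 and 9. 4 has the earlier label → 4.
Ready: 7 and 9. 7 has the earlier label → 7.
9 needed 8, now all done → 9.
Next only 3 has its prerequisites met → 3.

1, 6, 2, 8, 5, 4, 7, 9, 3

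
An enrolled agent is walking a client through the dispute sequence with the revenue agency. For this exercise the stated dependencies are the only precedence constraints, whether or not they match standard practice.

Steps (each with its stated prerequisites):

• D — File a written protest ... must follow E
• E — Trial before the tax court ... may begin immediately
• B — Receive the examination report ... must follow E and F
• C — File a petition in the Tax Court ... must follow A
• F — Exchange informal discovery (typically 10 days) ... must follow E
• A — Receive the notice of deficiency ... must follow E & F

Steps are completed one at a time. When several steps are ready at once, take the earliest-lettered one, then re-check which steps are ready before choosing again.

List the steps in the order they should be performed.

E, D, F, A, B, C

Only E has no prerequisites, so it is first.
D and F are both available; D has the earlier label → D.
Next only F has its prerequisites met → F.
A and B are both available; A has the earlier label → A.
C now also ready, so the ready set is {B, C}; B has the earlier label → B.
C is the only step now ready → C.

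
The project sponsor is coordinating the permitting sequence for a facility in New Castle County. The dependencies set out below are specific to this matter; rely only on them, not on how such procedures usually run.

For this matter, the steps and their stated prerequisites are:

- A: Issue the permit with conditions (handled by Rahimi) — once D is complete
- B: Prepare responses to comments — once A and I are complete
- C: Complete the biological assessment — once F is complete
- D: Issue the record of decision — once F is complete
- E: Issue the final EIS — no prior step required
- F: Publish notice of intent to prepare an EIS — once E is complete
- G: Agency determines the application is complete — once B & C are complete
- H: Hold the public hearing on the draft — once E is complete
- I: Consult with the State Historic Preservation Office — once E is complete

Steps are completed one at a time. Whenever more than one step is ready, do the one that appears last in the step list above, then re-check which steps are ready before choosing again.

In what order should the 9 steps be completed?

E I H F D C A B G

E is the only step with nothing outstanding, so it goes first.
Ready: I, H and F. I is listed later → I.
H and F are both available; H is listed later → H.
That leaves F as the only ready step → F.
D and C are both available; D is listed later → D.
A now also ready, so the ready set is {C, A}; C is listed later → C.
A needed D, now all done → A.
That leaves B as the only ready step → B.
That leaves G as the only ready step → G.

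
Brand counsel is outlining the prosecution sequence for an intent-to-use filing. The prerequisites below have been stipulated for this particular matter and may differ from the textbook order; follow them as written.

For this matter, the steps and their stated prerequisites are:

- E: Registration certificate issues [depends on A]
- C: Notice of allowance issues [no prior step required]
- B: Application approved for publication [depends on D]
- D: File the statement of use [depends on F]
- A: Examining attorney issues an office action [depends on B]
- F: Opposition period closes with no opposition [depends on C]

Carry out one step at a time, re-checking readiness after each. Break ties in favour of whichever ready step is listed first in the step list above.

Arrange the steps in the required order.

C is the only step with nothing outstanding, so it goes first.
That leaves F as the only ready step → F.
Next only D has its prerequisites met → D.
That leaves B as the only ready step → B.
A is the only step now ready → A.
Next only E has its prerequisites met → E.

C → F → D → B → A → E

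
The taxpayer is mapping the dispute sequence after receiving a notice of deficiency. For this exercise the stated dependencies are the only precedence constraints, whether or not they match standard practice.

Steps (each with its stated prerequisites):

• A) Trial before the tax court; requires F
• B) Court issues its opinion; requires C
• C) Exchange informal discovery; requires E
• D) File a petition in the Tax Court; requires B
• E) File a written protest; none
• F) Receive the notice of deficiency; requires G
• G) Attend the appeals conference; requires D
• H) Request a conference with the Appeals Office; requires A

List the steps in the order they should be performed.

E → C → B → D → G → F → A → H

E is the only step with nothing outstanding, so it goes first.
C is the only step now ready → C.
B needed C, now all done → B.
That leaves D as the only ready step → D.
Next only G has its prerequisites met → G.
Next only F has its prerequisites met → F.
A is the only step now ready → A.
H needed A, now all done → H.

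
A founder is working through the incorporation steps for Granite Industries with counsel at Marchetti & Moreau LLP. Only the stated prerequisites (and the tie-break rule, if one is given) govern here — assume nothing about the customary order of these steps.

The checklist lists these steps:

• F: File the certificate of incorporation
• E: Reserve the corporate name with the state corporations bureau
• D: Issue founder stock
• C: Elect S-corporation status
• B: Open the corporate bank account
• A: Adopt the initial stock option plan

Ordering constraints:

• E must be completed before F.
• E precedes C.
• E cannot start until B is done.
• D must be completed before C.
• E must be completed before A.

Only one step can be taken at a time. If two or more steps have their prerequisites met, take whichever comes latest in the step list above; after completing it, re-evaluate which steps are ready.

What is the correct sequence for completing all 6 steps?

B D E A C F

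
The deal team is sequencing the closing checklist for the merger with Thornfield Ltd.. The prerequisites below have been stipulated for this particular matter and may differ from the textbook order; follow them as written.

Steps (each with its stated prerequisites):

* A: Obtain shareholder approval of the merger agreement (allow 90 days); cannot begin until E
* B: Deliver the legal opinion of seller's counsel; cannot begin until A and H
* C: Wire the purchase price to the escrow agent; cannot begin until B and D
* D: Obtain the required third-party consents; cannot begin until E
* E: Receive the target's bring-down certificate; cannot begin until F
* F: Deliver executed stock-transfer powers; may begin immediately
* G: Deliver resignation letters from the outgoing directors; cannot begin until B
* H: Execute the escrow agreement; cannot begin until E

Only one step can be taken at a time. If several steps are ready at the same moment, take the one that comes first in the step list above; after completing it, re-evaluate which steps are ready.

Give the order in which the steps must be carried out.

Only F has no prerequisites, so it is first.
E needed F, now all done → E.
A, D and H are all available; A is listed earlier → A.
Ready: D and H. D is listed earlier → D.
Next only H has its prerequisites met → H.
B needed A and H, now all done → B.
Ready: C and G. C is listed earlier → C.
G needed B, now all done → G.

F, E, A, D, H, B, C, G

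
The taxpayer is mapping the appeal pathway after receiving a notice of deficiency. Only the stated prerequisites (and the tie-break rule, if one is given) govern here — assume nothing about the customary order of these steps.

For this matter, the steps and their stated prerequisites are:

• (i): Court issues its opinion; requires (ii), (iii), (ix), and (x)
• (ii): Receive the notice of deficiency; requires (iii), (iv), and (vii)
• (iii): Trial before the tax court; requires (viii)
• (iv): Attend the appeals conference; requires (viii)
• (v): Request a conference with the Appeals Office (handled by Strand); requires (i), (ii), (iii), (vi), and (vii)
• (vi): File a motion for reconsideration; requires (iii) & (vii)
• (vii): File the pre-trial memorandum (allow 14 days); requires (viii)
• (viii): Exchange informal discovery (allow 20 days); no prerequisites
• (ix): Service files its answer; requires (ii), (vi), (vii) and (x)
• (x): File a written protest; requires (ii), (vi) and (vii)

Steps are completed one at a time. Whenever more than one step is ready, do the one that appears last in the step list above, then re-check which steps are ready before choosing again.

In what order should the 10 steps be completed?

(viii), (vii), (iv), (iii), (vi), (ii), (x), (ix), (i), (v)

(viii) is the only step with nothing outstanding, so it goes first.
(vii), (iv) and (iii) are all available; (vii) is listed later → (vii).
Now (iv) and (iii) have their prerequisites met. (iv) is listed later, so (iv) next.
Next only (iii) has its prerequisites met → (iii).
(vi) and (ii) are both available; (vi) is listed later → (vi).
(ii) needed (vii), (iv) and (iii), now all done → (ii).
That leaves (x) as the only ready step → (x).
(ix) needed (x), (vii), (vi) and (ii), now all done → (ix).
(i) needed (x), (ix), (iii) and (ii), now all done → (i).
That leaves (v) as the only ready step → (v).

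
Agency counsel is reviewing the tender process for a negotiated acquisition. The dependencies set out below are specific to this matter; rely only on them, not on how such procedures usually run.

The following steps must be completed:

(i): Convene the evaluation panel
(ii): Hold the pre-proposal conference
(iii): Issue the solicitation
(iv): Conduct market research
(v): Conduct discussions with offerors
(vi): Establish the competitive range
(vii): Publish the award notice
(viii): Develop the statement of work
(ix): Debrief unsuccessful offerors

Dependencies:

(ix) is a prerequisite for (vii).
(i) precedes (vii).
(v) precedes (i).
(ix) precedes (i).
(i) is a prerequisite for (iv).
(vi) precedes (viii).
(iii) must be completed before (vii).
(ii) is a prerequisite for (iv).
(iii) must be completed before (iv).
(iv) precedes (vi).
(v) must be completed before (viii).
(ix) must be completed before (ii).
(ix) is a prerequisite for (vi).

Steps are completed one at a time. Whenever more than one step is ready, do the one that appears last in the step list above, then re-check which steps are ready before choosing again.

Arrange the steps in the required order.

Nothing is required for (ix), (v) and (iii). (ix) is listed later → (ix) first.
(v), (iii) and (ii) are all available; (v) is listed later → (v).
Now (iii), (ii) and (i) have their prerequisites met. (iii) is listed later, so (iii) next.
Now (ii) and (i) have their prerequisites met. (ii) is listed later, so (ii) next.
Next only (i) has its prerequisites met → (i).
Ready: (vii) and (iv). (vii) is listed later → (vii).
(iv) is the only step now ready → (iv).
(vi) is the only step now ready → (vi).
(viii) is the only step now ready → (viii).

(ix), (v), (iii), (ii), (i), (vii), (iv), (vi), (viii)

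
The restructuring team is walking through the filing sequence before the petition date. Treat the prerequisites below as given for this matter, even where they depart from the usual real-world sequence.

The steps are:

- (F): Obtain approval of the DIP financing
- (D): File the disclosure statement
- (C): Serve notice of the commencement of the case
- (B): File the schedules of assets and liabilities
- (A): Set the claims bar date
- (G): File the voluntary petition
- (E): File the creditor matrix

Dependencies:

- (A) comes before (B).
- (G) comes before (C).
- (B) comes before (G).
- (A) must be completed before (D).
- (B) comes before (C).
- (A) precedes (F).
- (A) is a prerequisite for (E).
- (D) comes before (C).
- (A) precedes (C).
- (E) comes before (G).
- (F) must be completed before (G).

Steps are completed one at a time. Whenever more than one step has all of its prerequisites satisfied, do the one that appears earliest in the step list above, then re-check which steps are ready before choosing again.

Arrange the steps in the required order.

(A) has no prerequisites → (A) first.
Ready: (F), (D), (B) and (E). (F) is listed earlier → (F).
(D), (B) and (E) are all available; (D) is listed earlier → (D).
Now (B) and (E) have their prerequisites met. (B) is listed earlier, so (B) next.
Next only (E) has its prerequisites met → (E).
(G) needed (F), (B) and (E), now all done → (G).
Next only (C) has its prerequisites met → (C).

(A), (F), (D), (B), (E), (G), (C)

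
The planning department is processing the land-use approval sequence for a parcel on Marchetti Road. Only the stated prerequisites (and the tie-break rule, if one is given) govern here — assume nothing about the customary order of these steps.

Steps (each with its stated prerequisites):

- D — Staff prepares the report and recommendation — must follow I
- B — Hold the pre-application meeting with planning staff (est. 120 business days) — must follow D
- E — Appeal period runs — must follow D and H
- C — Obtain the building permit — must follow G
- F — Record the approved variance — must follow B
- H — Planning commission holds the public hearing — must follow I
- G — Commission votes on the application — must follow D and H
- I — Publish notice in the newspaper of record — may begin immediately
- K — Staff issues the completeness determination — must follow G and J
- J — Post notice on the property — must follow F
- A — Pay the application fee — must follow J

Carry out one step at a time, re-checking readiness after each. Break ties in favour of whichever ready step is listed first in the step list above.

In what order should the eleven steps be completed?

I D B F H E G C J K A

I is the only step with nothing outstanding, so it goes first.
Ready: D and H. D is listed earlier → D.
B now also ready, so the ready set is {B, H}; B is listed earlier → B.
F now also ready, so the ready set is {F, H}; F is listed earlier → F.
J now also ready, so the ready set is {H, J}; H is listed earlier → H.
E, G and J are all available; E is listed earlier → E.
Ready: G and J. G is listed earlier → G.
C now also ready, so the ready set is {C, J}; C is listed earlier → C.
J needed F, now all done → J.
Ready: K and A. K is listed earlier → K.
Next only A has its prerequisites met → A.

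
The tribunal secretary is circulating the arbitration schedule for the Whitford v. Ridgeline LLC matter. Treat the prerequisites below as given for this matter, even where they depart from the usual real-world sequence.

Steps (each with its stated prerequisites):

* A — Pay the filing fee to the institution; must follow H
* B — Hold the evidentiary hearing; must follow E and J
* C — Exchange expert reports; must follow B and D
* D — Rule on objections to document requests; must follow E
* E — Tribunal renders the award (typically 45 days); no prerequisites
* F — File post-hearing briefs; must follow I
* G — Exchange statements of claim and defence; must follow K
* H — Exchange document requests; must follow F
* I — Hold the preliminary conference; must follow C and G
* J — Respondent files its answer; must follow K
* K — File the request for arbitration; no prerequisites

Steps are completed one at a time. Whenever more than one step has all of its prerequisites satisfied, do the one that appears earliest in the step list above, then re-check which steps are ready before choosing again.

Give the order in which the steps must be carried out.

E and K have no prerequisites; E is listed earlier, so E is first.
Ready: D and K. D is listed earlier → D.
Next only K has its prerequisites met → K.
Now G and J have their prerequisites met. G is listed earlier, so G next.
Next only J has its prerequisites met → J.
B needed E and J, now all done → B.
That leaves C as the only ready step → C.
Next only I has its prerequisites met → I.
F needed I, now all done → F.
H needed F, now all done → H.
A is the only step now ready → A.

E → D → K → G → J → B → C → I → F → H → A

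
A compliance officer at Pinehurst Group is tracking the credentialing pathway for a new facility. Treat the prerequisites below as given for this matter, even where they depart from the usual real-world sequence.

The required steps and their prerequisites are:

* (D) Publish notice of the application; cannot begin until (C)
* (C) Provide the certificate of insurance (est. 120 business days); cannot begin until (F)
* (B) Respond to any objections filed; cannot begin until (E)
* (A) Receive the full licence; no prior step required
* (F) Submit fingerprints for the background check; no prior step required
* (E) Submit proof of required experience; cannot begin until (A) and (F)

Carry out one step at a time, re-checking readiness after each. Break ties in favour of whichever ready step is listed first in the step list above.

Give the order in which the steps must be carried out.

(A), (F), (C), (D), (E), (B)

Nothing is required for (A) and (F). (A) is listed earlier → (A) first.
Next only (F) has its prerequisites met → (F).
Now (C) and (E) have their prerequisites met. (C) is listed earlier, so (C) next.
(D) and (E) are both available; (D) is listed earlier → (D).
Next only (E) has its prerequisites met → (E).
Next only (B) has its prerequisites met → (B).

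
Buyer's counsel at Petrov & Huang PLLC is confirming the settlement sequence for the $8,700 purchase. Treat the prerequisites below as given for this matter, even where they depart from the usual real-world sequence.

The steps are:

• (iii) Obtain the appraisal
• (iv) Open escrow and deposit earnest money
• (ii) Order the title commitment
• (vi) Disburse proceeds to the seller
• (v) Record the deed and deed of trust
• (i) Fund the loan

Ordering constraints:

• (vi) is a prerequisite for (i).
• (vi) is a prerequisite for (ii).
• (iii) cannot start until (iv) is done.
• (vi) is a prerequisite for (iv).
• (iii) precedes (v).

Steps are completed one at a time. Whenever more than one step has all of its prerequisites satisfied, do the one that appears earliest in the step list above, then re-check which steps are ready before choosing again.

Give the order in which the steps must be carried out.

(vi) (iv) (iii) (ii) (v) (i)

(vi) has no prerequisites → (vi) first.
Now (iv), (ii) and (i) have their prerequisites met. (iv) is listed earlier, so (iv) next.
(iii) now also ready, so the ready set is {(iii), (ii), (i)}; (iii) is listed earlier → (iii).
Ready: (ii), (v) and (i). (ii) is listed earlier → (ii).
Now (v) and (i) have their prerequisites met. (v) is listed earlier, so (v) next.
(i) needed (vi), now all done → (i).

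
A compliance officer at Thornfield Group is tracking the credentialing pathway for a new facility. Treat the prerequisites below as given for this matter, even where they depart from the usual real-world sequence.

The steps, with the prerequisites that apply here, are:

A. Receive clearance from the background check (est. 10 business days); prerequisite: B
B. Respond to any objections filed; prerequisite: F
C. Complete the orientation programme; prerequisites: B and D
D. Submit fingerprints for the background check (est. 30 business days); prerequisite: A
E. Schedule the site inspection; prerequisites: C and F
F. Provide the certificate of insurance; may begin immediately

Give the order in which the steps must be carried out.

Only F has no prerequisites, so it is first.
Next only B has its prerequisites met → B.
That leaves A as the only ready step → A.
D needed A, now all done → D.
C needed B and D, now all done → C.
Next only E has its prerequisites met → E.

F B A D C E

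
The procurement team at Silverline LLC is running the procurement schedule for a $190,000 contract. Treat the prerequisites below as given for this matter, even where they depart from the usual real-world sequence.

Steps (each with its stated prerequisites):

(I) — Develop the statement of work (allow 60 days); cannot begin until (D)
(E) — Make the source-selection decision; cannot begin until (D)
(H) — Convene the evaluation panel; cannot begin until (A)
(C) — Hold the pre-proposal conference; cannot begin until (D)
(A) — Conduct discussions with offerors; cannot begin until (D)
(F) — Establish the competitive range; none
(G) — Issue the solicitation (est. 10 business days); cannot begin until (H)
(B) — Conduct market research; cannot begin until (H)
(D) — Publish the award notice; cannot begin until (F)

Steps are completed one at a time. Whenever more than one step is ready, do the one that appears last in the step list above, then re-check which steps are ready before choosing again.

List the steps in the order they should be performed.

(F), (D), (A), (C), (H), (B), (G), (E), (I)

(F) has no prerequisites → (F) first.
(D) needed (F), now all done → (D).
(A), (C), (E) and (I) are all available; (A) is listed later → (A).
Ready: (C), (H), (E) and (I). (C) is listed later → (C).
Now (H), (E) and (I) have their prerequisites met. (H) is listed later, so (H) next.
Now (B), (G), (E) and (I) have their prerequisites met. (B) is listed later, so (B) next.
Now (G), (E) and (I) have their prerequisites met. (G) is listed later, so (G) next.
(E) and (I) are both available; (E) is listed later → (E).
(I) is the only step now ready → (I).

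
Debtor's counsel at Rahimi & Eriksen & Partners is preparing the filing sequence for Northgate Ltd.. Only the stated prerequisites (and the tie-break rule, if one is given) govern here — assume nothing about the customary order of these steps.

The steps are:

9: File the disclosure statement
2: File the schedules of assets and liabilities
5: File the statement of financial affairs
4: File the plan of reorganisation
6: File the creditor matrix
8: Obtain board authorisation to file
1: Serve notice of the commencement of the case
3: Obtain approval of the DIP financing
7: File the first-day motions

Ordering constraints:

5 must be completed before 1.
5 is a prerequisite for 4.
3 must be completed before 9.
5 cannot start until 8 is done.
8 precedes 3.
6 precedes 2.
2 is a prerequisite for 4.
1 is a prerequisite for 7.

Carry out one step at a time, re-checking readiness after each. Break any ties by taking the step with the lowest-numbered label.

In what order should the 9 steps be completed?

6, 2, 8, 3, 5, 1, 4, 7, 9

6 and 8 have no prerequisites; 6 has the earlier label, so 6 is first.
2 now also ready, so the ready set is {2, 8}; 2 has the earlier label → 2.
Next only 8 has its prerequisites met → 8.
3 and 5 are both available; 3 has the earlier label → 3.
9 now also ready, so the ready set is {5, 9}; 5 has the earlier label → 5.
1 and 4 now also ready, so the ready set is {1, 4, 9}; 1 has the earlier label → 1.
7 now also ready, so the ready set is {4, 7, 9}; 4 has the earlier label → 4.
Now 7 and 9 have their prerequisites met. 7 has the earlier label, so 7 next.
9 needed 3, now all done → 9.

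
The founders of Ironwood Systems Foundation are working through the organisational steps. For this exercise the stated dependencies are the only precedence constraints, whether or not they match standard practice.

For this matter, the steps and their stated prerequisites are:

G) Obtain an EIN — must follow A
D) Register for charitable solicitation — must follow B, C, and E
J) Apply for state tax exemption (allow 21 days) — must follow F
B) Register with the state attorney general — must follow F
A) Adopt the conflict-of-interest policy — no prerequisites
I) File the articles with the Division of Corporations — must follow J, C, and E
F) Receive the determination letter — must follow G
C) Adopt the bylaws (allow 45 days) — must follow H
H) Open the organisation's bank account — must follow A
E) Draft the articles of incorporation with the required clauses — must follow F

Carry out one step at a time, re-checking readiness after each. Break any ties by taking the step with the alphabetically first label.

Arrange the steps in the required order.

A, G, F, B, E, H, C, D, J, I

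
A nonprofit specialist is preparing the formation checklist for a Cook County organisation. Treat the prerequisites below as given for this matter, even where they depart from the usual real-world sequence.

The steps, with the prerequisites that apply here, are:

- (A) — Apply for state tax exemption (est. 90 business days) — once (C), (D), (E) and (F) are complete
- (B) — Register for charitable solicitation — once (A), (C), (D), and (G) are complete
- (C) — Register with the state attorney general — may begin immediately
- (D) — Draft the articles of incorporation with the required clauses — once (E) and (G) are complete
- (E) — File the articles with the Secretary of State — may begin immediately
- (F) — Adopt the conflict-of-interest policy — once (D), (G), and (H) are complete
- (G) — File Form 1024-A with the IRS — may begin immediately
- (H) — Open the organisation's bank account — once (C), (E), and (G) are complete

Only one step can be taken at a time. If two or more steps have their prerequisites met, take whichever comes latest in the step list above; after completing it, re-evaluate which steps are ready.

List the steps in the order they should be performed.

Nothing is required for (G), (E) and (C). (G) is listed later → (G) first.
Now (E) and (C) have their prerequisites met. (E) is listed later, so (E) next.
Now (D) and (C) have their prerequisites met. (D) is listed later, so (D) next.
(C) is the only step now ready → (C).
(H) needed (G), (E) and (C), now all done → (H).
Next only (F) has its prerequisites met → (F).
That leaves (A) as the only ready step → (A).
(B) needed (G), (D), (C) and (A), now all done → (B).

(G), (E), (D), (C), (H), (F), (A), (B)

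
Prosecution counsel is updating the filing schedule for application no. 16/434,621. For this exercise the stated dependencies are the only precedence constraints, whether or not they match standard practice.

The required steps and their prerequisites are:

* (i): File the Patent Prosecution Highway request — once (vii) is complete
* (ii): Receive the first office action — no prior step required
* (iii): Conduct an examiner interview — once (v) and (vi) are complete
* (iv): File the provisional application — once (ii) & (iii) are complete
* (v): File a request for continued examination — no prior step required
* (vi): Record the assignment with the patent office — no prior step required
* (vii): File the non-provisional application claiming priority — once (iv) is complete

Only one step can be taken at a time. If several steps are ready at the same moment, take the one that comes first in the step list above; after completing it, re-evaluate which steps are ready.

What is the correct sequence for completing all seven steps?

(ii) (v) (vi) (iii) (iv) (vii) (i)

Nothing is required for (ii), (v) and (vi). (ii) is listed earlier → (ii) first.
(v) and (vi) are both available; (v) is listed earlier → (v).
(vi) is the only step now ready → (vi).
Next only (iii) has its prerequisites met → (iii).
Next only (iv) has its prerequisites met → (iv).
Next only (vii) has its prerequisites met → (vii).
That leaves (i) as the only ready step → (i).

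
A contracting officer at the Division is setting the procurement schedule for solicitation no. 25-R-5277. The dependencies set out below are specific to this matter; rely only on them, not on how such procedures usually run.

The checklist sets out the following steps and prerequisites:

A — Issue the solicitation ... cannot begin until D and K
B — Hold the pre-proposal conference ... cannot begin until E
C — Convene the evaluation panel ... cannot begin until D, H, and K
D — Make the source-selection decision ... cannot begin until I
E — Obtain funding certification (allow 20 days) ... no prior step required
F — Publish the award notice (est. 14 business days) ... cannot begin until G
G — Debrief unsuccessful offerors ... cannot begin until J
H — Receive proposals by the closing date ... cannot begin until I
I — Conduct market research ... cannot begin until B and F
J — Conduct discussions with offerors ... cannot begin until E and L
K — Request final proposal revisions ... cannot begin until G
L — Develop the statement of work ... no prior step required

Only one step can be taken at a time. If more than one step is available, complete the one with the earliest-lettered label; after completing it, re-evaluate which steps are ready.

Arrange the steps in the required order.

E, B, L, J, G, F, I, D, H, K, A, C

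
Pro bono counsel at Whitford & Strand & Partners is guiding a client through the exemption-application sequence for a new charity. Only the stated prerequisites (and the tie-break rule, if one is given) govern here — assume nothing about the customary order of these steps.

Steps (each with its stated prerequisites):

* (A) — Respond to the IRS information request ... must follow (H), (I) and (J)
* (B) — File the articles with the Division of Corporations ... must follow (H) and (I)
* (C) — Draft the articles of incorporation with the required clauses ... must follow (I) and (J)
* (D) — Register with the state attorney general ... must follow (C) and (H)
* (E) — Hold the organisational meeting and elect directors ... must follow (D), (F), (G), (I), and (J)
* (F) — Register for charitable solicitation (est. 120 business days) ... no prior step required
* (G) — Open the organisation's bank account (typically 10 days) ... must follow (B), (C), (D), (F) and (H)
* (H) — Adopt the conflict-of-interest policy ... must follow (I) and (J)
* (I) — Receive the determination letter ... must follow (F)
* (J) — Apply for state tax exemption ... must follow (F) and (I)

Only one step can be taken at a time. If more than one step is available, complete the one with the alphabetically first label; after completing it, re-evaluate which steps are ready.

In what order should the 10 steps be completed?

(F), (I), (J), (C), (H), (A), (B), (D), (G), (E)

(F) has no prerequisites → (F) first.
(I) needed (F), now all done → (I).
(J) needed (F) and (I), now all done → (J).
(C) and (H) are both available; (C) has the earlier label → (C).
(H) is the only step now ready → (H).
Ready: (A), (B) and (D). (A) has the earlier label → (A).
(B) and (D) are both available; (B) has the earlier label → (B).
(D) needed (C) and (H), now all done → (D).
Next only (G) has its prerequisites met → (G).
Next only (E) has its prerequisites met → (E).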